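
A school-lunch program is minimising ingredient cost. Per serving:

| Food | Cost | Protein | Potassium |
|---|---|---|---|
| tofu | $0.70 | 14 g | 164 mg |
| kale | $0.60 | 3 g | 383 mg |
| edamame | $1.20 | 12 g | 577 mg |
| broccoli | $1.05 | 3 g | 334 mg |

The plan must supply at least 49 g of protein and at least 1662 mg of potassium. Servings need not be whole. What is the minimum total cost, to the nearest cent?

Minimising a linear cost over {protein ≥ 49, potassium ≥ 1662, servings ≥ 0} — the optimum is at a vertex, using one or two foods.
tofu only: max(49/14, 1662/164) = 10.13 servings → $7.09.
kale only: max(49/3, 1662/383) = 16.33 servings → $9.80.
edamame only: max(49/12, 1662/577) = 4.083 servings → $4.90.
broccoli only: max(49/3, 1662/334) = 16.33 servings → $17.15.
tofu + kale with both tight: 2.83 servings and 3.128 servings → $3.86.
tofu + edamame with both tight: 1.363 servings and 2.493 servings → $3.95.
tofu + broccoli with both tight: 2.72 servings and 3.641 servings → $5.73.
kale + edamame: the both-tight solution has a negative serving — not a feasible corner.
kale + broccoli: the both-tight solution has a negative serving — not a feasible corner.
edamame + broccoli: the both-tight solution has a negative serving — not a feasible corner.
Cheapest feasible corner: $3.86.

$3.86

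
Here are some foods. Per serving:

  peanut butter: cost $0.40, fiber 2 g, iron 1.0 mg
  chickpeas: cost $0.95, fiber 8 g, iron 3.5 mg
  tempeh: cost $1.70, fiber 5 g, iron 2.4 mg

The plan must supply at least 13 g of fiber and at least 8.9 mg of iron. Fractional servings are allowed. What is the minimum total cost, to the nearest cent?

$2.42

The cheapest plan sits at a corner of the feasible region — with two constraints it uses at most two foods.
peanut butter only: max(13/2, 8.9/1.0) = 8.9 servings → $3.56.
chickpeas only: max(13/8, 8.9/3.5) = 2.543 servings → $2.42.
tempeh only: max(13/5, 8.9/2.4) = 3.708 servings → $6.30.
peanut butter + chickpeas with both targets exact would need a negative amount; discard.
peanut butter + tempeh with both targets exact would need a negative amount; discard.
chickpeas + tempeh: the both-tight solution has a negative serving — not a feasible corner.
So the least-cost plan costs $2.42.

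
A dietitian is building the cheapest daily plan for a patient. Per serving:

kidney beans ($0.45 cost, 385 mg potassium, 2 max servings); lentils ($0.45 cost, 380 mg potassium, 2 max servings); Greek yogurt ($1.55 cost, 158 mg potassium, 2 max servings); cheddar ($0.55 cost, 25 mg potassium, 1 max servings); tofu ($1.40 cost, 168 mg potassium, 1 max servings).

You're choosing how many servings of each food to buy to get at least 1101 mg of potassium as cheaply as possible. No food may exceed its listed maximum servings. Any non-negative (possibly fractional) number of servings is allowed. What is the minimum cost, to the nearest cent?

Cost per mg of potassium: kidney beans $0.0012, lentils $0.0012, tofu $0.0083, Greek yogurt $0.0098, cheddar $0.0220.
Take 2 servings of kidney beans: +770.0 mg potassium for $0.90 (total $0.90, still need 331.0 mg).
Take 0.8711 servings of lentils: +331.0 mg potassium for $0.39 (total $1.29, still need 0.0 mg).
Greedy by cheapest-per-mg is optimal for a single linear constraint, so the minimum cost is $1.29.

$1.29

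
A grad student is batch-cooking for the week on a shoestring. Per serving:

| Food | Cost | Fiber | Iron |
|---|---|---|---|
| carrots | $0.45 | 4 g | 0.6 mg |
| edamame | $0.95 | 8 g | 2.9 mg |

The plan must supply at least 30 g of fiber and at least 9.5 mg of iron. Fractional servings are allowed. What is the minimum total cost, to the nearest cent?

$3.52

carrots only: max(30/4, 9.5/0.6) = 15.83 servings → $7.12.
edamame only: max(30/8, 9.5/2.9) = 3.75 servings → $3.56.
carrots + edamame with both tight: 1.618 servings and 2.941 servings → $3.52.
Cheapest feasible corner: $3.52.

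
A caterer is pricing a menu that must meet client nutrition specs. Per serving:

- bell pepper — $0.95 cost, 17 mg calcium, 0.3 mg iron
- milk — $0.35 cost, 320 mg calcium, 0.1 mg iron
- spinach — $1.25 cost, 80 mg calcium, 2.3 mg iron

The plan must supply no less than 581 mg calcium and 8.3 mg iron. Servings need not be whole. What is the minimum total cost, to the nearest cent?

$4.78

An LP optimum is at a vertex; with two nutrient constraints at most two foods are used. Check each candidate.
bell pepper only: max(581/17, 8.3/0.3) = 34.18 servings → $32.47.
milk only: max(581/320, 8.3/0.1) = 83 servings → $29.05.
spinach only: max(581/80, 8.3/2.3) = 7.263 servings → $9.08.
bell pepper + milk with both tight: 27.55 servings and 0.3521 servings → $26.30.
bell pepper + spinach: intersection lies outside the first quadrant.
milk + spinach with both tight: 0.9235 servings and 3.569 servings → $4.78.
Cheapest feasible corner: $4.78.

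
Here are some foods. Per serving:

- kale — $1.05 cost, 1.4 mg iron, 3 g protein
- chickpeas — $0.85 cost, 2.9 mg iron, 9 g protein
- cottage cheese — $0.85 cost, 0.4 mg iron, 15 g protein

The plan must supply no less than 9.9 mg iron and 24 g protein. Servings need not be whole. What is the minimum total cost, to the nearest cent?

Compare the cost at each extreme point of the feasible region.
kale only: max(9.9/1.4, 24/3) = 8 servings → $8.40.
chickpeas only: max(9.9/2.9, 24/9) = 3.414 servings → $2.90.
cottage cheese only: max(9.9/0.4, 24/15) = 24.75 servings → $21.04.
kale + chickpeas with both tight: 5 servings and 1 serving → $6.10.
kale + cottage cheese with both tight: 7.015 servings and 0.197 servings → $7.53.
chickpeas + cottage cheese with both targets exact would need a negative amount; discard.
The minimum over all feasible corners is $2.90.

$2.90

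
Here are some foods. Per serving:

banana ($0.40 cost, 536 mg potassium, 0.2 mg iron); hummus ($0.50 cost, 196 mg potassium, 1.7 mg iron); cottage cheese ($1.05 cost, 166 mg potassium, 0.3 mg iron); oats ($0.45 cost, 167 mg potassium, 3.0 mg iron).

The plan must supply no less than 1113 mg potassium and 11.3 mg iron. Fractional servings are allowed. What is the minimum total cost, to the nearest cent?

A basic optimal solution has at most two foods positive. Try each food alone and each pair with both targets met exactly.
banana only: max(1113/536, 11.3/0.2) = 56.5 servings → $22.60.
hummus only: max(1113/196, 11.3/1.7) = 6.647 servings → $3.32.
cottage cheese only: max(1113/166, 11.3/0.3) = 37.67 servings → $39.55.
oats only: max(1113/167, 11.3/3.0) = 6.665 servings → $3.00.
banana + hummus: the both-tight solution has a negative serving — not a feasible corner.
banana + cottage cheese with both targets exact would need a negative amount; discard.
banana + oats with both tight: 0.9221 servings and 3.705 servings → $2.04.
hummus + cottage cheese: intersection lies outside the first quadrant.
hummus + oats with both tight: 4.774 servings and 1.061 servings → $2.86.
cottage cheese + oats with both tight: 3.242 servings and 3.443 servings → $4.95.
The minimum over all feasible corners is $2.04.

$2.04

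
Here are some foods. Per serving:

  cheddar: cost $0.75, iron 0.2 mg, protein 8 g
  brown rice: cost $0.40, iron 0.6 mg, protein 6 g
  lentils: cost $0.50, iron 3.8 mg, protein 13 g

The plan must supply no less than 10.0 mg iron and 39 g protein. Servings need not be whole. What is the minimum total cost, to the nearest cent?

Two binding constraints pin down two serving amounts, so the optimal mix uses at most two foods. The candidates are each food alone (scaled to the tighter of iron/protein) and each pair with both constraints tight.
cheddar only: max(10.0/0.2, 39/8) = 50 servings → $37.50.
brown rice only: max(10.0/0.6, 39/6) = 16.67 servings → $6.67.
lentils only: max(10.0/3.8, 39/13) = 3 servings → $1.50.
cheddar + brown rice: intersection lies outside the first quadrant.
cheddar + lentils with both tight: 0.6547 servings and 2.597 servings → $1.79.
brown rice + lentils with both tight: 1.213 servings and 2.44 servings → $1.71.
So the least-cost plan costs $1.50.

$1.50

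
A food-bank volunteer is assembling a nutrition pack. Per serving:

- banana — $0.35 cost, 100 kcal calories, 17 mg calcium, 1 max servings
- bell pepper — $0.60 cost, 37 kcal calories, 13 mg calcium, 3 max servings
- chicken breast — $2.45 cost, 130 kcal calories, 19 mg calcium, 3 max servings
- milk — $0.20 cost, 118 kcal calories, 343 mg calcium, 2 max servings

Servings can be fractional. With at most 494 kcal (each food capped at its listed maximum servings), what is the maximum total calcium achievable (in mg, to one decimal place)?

Calcium per kcal: milk 2.907, bell pepper 0.3514, banana 0.17, chicken breast 0.1462.
Take 2 servings of milk: uses 236 kcal, +686.0 mg calcium (running total 686.0 mg).
Take 3 servings of bell pepper: uses 111 kcal, +39.0 mg calcium (running total 725.0 mg).
Take 1 serving of banana: uses 100 kcal, +17.0 mg calcium (running total 742.0 mg).
Take 0.3615 servings of chicken breast: uses 47 kcal, +6.9 mg calcium (running total 748.9 mg).
Greedy by best ratio exhausts the calories allowance optimally: 748.9 mg.

748.9 mg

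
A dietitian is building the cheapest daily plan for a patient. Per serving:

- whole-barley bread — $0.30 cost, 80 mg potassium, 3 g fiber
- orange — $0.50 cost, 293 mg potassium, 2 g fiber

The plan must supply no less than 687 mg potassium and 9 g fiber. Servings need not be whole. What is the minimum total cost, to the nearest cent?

The cheapest plan sits at a corner of the feasible region — with two constraints it uses at most two foods.
whole-barley bread only: max(687/80, 9/3) = 8.588 servings → $2.58.
orange only: max(687/293, 9/2) = 4.5 servings → $2.25.
whole-barley bread + orange with both tight: 1.757 servings and 1.865 servings → $1.46.
The minimum over all feasible corners is $1.46.

$1.46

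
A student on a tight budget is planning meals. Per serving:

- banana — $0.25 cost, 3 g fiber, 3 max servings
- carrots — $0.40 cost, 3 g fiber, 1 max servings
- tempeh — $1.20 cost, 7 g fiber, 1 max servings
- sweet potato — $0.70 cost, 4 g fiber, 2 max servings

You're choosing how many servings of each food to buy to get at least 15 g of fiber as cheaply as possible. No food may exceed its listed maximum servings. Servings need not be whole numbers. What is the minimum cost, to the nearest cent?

$1.66

Cost per g of fiber: banana $0.0833, carrots $0.1333, tempeh $0.1714, sweet potato $0.1750.
Take 3 servings of banana: +9.0 g fiber for $0.75 (total $0.75, still need 6.0 g).
Take 1 serving of carrots: +3.0 g fiber for $0.40 (total $1.15, still need 3.0 g).
Take 0.4286 servings of tempeh: +3.0 g fiber for $0.51 (total $1.66, still need 0.0 g).
Filling from the cheapest source first is optimal under one linear minimum: $1.66.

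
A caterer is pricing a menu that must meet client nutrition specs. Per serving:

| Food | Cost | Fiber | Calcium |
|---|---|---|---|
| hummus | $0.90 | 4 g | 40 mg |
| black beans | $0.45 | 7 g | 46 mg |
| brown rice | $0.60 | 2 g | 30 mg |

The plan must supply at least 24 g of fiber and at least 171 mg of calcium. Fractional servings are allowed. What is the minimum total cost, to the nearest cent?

$1.67

Check every corner: each single food scaled to meet both minima, and each pair solved so both constraints bind.
hummus only: max(24/4, 171/40) = 6 servings → $5.40.
black beans only: max(24/7, 171/46) = 3.717 servings → $1.67.
brown rice only: max(24/2, 171/30) = 12 servings → $7.20.
hummus + black beans with both tight: 0.9688 servings and 2.875 servings → $2.17.
hummus + brown rice with both targets exact would need a negative amount; discard.
black beans + brown rice with both tight: 3.203 servings and 0.7881 servings → $1.91.
So the least-cost plan costs $1.67.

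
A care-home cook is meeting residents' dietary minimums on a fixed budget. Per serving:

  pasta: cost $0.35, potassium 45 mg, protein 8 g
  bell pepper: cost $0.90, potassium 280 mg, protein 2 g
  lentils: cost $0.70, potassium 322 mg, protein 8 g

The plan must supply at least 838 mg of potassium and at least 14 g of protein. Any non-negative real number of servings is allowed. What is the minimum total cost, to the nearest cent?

Compare the cost at each extreme point of the feasible region.
pasta only: max(838/45, 14/8) = 18.62 servings → $6.52.
bell pepper only: max(838/280, 14/2) = 7 servings → $6.30.
lentils only: max(838/322, 14/8) = 2.602 servings → $1.82.
pasta + bell pepper with both tight: 1.044 servings and 2.825 servings → $2.91.
pasta + lentils: the both-tight solution has a negative serving — not a feasible corner.
bell pepper + lentils with both tight: 1.376 servings and 1.406 servings → $2.22.
So the least-cost plan costs $1.82.

$1.82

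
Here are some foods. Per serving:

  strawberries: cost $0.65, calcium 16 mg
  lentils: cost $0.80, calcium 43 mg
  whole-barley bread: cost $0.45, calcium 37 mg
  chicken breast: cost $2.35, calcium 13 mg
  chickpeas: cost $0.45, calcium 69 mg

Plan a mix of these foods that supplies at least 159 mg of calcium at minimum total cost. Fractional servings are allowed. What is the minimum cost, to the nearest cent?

Cost per mg of calcium: chickpeas $0.0065, whole-barley bread $0.0122, lentils $0.0186, strawberries $0.0406, chicken breast $0.1808.
With no serving limits, use only chickpeas: 159 mg / 69 mg = 2.304 servings × $0.45 = $1.04.

$1.04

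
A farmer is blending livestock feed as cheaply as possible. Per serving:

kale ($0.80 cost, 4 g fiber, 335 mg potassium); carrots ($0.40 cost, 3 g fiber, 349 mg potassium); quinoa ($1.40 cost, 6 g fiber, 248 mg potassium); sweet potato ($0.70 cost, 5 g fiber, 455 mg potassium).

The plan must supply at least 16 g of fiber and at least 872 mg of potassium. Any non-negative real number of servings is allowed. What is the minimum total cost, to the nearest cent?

$2.13

kale only: max(16/4, 872/335) = 4 servings → $3.20.
carrots only: max(16/3, 872/349) = 5.333 servings → $2.13.
quinoa only: max(16/6, 872/248) = 3.516 servings → $4.92.
sweet potato only: max(16/5, 872/455) = 3.2 servings → $2.24.
kale + carrots: intersection lies outside the first quadrant.
kale + quinoa with both tight: 1.242 servings and 1.839 servings → $3.57.
kale + sweet potato with both targets exact would need a negative amount; discard.
carrots + quinoa with both tight: 0.9363 servings and 2.199 servings → $3.45.
carrots + sweet potato: intersection lies outside the first quadrant.
quinoa + sweet potato with both tight: 1.96 servings and 0.8483 servings → $3.34.
So the least-cost plan costs $2.13.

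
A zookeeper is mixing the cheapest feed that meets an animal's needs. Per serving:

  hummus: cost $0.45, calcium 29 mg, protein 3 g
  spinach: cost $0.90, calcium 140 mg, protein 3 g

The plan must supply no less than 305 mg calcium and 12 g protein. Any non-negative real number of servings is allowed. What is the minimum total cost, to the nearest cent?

A basic optimal solution has at most two foods positive. Try each food alone and each pair with both targets met exactly.
hummus only: max(305/29, 12/3) = 10.52 servings → $4.73.
spinach only: max(305/140, 12/3) = 4 servings → $3.60.
hummus + spinach with both tight: 2.297 servings and 1.703 servings → $2.57.
The minimum over all feasible corners is $2.57.

$2.57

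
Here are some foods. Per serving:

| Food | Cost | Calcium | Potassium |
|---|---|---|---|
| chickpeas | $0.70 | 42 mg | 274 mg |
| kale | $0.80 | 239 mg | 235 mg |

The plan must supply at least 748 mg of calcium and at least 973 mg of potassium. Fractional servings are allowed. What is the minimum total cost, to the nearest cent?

$3.07

Minimising a linear cost over {calcium ≥ 748, potassium ≥ 973, servings ≥ 0} — the optimum is at a vertex, using one or two foods.
chickpeas only: max(748/42, 973/274) = 17.81 servings → $12.47.
kale only: max(748/239, 973/235) = 4.14 servings → $3.31.
chickpeas + kale with both tight: 1.021 servings and 2.95 servings → $3.07.
The minimum over all feasible corners is $3.07.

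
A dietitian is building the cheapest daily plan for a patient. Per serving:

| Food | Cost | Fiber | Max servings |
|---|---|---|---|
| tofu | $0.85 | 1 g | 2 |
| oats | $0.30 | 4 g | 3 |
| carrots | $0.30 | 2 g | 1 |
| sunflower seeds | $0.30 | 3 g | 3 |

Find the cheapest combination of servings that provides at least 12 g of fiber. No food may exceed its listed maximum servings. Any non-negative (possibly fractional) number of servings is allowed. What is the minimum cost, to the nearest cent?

Cost per g of fiber: oats $0.0750, sunflower seeds $0.1000, carrots $0.1500, tofu $0.8500.
Take 3 servings of oats: +12.0 g fiber for $0.90 (total $0.90, still need 0.0 g).
Filling from the cheapest source first is optimal under one linear minimum: $0.90.

$0.90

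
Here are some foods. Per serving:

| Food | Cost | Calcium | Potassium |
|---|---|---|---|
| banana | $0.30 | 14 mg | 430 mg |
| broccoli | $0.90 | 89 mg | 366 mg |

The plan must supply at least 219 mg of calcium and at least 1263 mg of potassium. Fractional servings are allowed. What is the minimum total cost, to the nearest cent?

banana only: max(219/14, 1263/430) = 15.64 servings → $4.69.
broccoli only: max(219/89, 1263/366) = 3.451 servings → $3.11.
banana + broccoli with both tight: 0.9731 servings and 2.308 servings → $2.37.
So the least-cost plan costs $2.37.

$2.37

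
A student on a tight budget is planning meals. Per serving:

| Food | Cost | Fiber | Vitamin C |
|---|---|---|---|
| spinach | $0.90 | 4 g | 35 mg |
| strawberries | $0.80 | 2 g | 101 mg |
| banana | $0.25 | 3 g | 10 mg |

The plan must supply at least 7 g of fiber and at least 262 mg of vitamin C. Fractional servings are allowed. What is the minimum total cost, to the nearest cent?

$2.19

For a min-cost LP with two ≥-constraints, a basic feasible solution has at most two positive variables.
spinach only: max(7/4, 262/35) = 7.486 servings → $6.74.
strawberries only: max(7/2, 262/101) = 3.5 servings → $2.80.
banana only: max(7/3, 262/10) = 26.2 servings → $6.55.
spinach + strawberries with both tight: 0.5479 servings and 2.404 servings → $2.42.
spinach + banana: intersection lies outside the first quadrant.
strawberries + banana with both tight: 2.53 servings and 0.6466 servings → $2.19.
So the least-cost plan costs $2.19.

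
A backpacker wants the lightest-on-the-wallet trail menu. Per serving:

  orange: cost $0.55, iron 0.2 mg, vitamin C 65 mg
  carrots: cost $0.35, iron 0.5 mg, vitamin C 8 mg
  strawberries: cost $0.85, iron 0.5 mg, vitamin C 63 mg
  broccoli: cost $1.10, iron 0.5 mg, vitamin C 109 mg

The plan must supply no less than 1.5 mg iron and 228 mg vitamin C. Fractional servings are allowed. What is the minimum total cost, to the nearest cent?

For a min-cost LP with two ≥-constraints, a basic feasible solution has at most two positive variables.
orange only: max(1.5/0.2, 228/65) = 7.5 servings → $4.12.
carrots only: max(1.5/0.5, 228/8) = 28.5 servings → $9.97.
strawberries only: max(1.5/0.5, 228/63) = 3.619 servings → $3.08.
broccoli only: max(1.5/0.5, 228/109) = 3 servings → $3.30.
orange + carrots with both tight: 3.301 servings and 1.68 servings → $2.40.
orange + strawberries with both tight: 0.9799 servings and 2.608 servings → $2.76.
orange + broccoli: the both-tight solution has a negative serving — not a feasible corner.
carrots + strawberries: intersection lies outside the first quadrant.
carrots + broccoli with both tight: 0.9802 servings and 2.02 servings → $2.56.
strawberries + broccoli with both tight: 2.152 servings and 0.8478 servings → $2.76.
Cheapest feasible corner: $2.40.

$2.40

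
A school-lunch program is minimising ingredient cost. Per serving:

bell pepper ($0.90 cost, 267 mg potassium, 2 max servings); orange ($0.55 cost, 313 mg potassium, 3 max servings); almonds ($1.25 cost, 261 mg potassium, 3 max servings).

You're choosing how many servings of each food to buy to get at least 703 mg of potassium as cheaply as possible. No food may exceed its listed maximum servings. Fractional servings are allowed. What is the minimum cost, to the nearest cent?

$1.24

Cost per mg of potassium: orange $0.0018, bell pepper $0.0034, almonds $0.0048.
Take 2.246 servings of orange: +703.0 mg potassium for $1.24 (total $1.24, still need 0.0 mg).
Greedy by cheapest-per-mg is optimal for a single linear constraint, so the minimum cost is $1.24.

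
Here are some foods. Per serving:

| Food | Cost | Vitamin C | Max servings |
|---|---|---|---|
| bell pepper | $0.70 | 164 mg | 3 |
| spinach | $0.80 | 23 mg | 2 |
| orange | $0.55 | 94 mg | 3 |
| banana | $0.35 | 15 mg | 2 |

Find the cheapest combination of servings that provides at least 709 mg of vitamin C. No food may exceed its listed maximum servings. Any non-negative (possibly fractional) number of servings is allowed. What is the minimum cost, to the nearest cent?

$3.37

Cost per mg of vitamin C: bell pepper $0.0043, orange $0.0059, banana $0.0233, spinach $0.0348.
Take 3 servings of bell pepper: +492.0 mg vitamin C for $2.10 (total $2.10, still need 217.0 mg).
Take 2.309 servings of orange: +217.0 mg vitamin C for $1.27 (total $3.37, still need 0.0 mg).
Greedy by cheapest-per-mg is optimal for a single linear constraint, so the minimum cost is $3.37.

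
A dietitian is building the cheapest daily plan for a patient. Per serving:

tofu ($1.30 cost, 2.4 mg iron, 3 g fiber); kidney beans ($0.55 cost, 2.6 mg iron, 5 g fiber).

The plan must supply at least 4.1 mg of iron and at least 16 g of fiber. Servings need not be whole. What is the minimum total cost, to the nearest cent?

$1.76

Compare the cost at each extreme point of the feasible region.
tofu only: max(4.1/2.4, 16/3) = 5.333 servings → $6.93.
kidney beans only: max(4.1/2.6, 16/5) = 3.2 servings → $1.76.
tofu + kidney beans: the both-tight solution has a negative serving — not a feasible corner.
The minimum over all feasible corners is $1.76.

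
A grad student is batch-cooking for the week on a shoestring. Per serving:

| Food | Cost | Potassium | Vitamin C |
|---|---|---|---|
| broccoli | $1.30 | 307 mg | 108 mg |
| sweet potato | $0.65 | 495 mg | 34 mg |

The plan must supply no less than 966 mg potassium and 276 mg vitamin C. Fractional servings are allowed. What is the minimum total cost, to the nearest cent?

An LP optimum is at a vertex; with two nutrient constraints at most two foods are used. Check each candidate.
broccoli only: max(966/307, 276/108) = 3.147 servings → $4.09.
sweet potato only: max(966/495, 276/34) = 8.118 servings → $5.28.
broccoli + sweet potato with both tight: 2.412 servings and 0.4555 servings → $3.43.
Cheapest feasible corner: $3.43.

$3.43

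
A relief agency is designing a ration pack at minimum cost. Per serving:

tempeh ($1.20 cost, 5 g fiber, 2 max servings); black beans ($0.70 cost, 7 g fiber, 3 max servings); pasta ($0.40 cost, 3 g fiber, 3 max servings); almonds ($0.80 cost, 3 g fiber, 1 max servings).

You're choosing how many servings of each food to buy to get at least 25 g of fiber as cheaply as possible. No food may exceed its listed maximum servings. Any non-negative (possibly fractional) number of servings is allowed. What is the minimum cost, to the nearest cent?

$2.63

Cost per g of fiber: black beans $0.1000, pasta $0.1333, tempeh $0.2400, almonds $0.2667.
Take 3 servings of black beans: +21.0 g fiber for $2.10 (total $2.10, still need 4.0 g).
Take 1.333 servings of pasta: +4.0 g fiber for $0.53 (total $2.63, still need 0.0 g).
Greedy by cheapest-per-g is optimal for a single linear constraint, so the minimum cost is $2.63.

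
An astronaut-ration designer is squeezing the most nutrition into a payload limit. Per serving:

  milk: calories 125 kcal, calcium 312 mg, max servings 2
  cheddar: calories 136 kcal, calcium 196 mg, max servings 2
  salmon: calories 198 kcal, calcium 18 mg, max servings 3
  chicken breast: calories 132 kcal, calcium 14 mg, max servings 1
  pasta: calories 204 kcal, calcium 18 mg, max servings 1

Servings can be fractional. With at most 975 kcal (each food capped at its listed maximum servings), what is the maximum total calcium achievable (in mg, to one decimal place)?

Calcium per kcal: milk 2.496, cheddar 1.441, chicken breast 0.1061, salmon 0.09091, pasta 0.08824.
Take 2 servings of milk: uses 250 kcal, +624.0 mg calcium (running total 624.0 mg).
Take 2 servings of cheddar: uses 272 kcal, +392.0 mg calcium (running total 1016.0 mg).
Take 1 serving of chicken breast: uses 132 kcal, +14.0 mg calcium (running total 1030.0 mg).
Take 1.621 servings of salmon: uses 321 kcal, +29.2 mg calcium (running total 1059.2 mg).
Greedy by best ratio exhausts the calories allowance optimally: 1059.2 mg.

1059.2 mg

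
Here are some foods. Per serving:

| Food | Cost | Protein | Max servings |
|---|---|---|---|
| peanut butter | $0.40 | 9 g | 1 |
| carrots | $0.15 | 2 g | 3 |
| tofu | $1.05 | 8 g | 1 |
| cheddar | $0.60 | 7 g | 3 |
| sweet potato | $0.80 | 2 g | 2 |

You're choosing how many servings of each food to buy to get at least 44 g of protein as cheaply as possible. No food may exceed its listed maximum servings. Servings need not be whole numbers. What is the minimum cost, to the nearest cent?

$3.70

Cost per g of protein: peanut butter $0.0444, carrots $0.0750, cheddar $0.0857, tofu $0.1313, sweet potato $0.4000.
Take 1 serving of peanut butter: +9.0 g protein for $0.40 (total $0.40, still need 35.0 g).
Take 3 servings of carrots: +6.0 g protein for $0.45 (total $0.85, still need 29.0 g).
Take 3 servings of cheddar: +21.0 g protein for $1.80 (total $2.65, still need 8.0 g).
Take 1 serving of tofu: +8.0 g protein for $1.05 (total $3.70, still need 0.0 g).
Greedy by cheapest-per-g is optimal for a single linear constraint, so the minimum cost is $3.70.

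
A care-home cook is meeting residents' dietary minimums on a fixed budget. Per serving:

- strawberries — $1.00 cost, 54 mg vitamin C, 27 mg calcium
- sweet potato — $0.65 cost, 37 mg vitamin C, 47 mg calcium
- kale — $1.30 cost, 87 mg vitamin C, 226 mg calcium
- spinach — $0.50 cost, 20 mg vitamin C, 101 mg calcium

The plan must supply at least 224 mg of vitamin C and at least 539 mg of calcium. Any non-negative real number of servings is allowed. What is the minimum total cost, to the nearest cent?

$3.35

At the optimum either one food covers both requirements or two foods hit both targets exactly; no other combination can be cheaper.
strawberries only: max(224/54, 539/27) = 19.96 servings → $19.96.
sweet potato only: max(224/37, 539/47) = 11.47 servings → $7.45.
kale only: max(224/87, 539/226) = 2.575 servings → $3.35.
spinach only: max(224/20, 539/101) = 11.2 servings → $5.60.
strawberries + sweet potato: the both-tight solution has a negative serving — not a feasible corner.
strawberries + kale with both tight: 0.3786 servings and 2.34 servings → $3.42.
strawberries + spinach with both tight: 2.41 servings and 4.692 servings → $4.76.
sweet potato + kale with both tight: 0.8732 servings and 2.203 servings → $3.43.
sweet potato + spinach with both tight: 4.235 servings and 3.366 servings → $4.44.
kale + spinach: intersection lies outside the first quadrant.
The minimum over all feasible corners is $3.35.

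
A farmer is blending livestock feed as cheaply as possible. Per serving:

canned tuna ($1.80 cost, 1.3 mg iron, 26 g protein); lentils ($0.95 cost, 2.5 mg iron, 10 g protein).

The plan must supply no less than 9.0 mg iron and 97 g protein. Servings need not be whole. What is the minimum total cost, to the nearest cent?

canned tuna only: max(9.0/1.3, 97/26) = 6.923 servings → $12.46.
lentils only: max(9.0/2.5, 97/10) = 9.7 servings → $9.21.
canned tuna + lentils with both tight: 2.933 servings and 2.075 servings → $7.25.
The minimum over all feasible corners is $7.25.

$7.25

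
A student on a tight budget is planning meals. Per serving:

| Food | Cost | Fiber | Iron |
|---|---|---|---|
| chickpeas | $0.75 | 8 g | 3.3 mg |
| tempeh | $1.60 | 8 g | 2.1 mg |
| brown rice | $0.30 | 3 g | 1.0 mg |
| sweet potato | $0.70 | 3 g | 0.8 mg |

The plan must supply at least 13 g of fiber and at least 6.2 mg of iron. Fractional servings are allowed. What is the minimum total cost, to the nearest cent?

$1.41

Two binding constraints pin down two serving amounts, so the optimal mix uses at most two foods. The candidates are each food alone (scaled to the tighter of fiber/iron) and each pair with both constraints tight.
chickpeas only: max(13/8, 6.2/3.3) = 1.879 servings → $1.41.
tempeh only: max(13/8, 6.2/2.1) = 2.952 servings → $4.72.
brown rice only: max(13/3, 6.2/1.0) = 6.2 servings → $1.86.
sweet potato only: max(13/3, 6.2/0.8) = 7.75 servings → $5.42.
chickpeas + tempeh: the both-tight solution has a negative serving — not a feasible corner.
chickpeas + brown rice: the both-tight solution has a negative serving — not a feasible corner.
chickpeas + sweet potato with both targets exact would need a negative amount; discard.
tempeh + brown rice: the both-tight solution has a negative serving — not a feasible corner.
tempeh + sweet potato: intersection lies outside the first quadrant.
brown rice + sweet potato: intersection lies outside the first quadrant.
Cheapest feasible corner: $1.41.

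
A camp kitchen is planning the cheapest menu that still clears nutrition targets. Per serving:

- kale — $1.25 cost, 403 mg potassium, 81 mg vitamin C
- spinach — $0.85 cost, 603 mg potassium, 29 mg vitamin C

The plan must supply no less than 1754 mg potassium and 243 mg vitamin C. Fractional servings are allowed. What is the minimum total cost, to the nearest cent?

$4.23

Two binding constraints pin down two serving amounts, so the optimal mix uses at most two foods. The candidates are each food alone (scaled to the tighter of potassium/vitamin C) and each pair with both constraints tight.
kale only: max(1754/403, 243/81) = 4.352 servings → $5.44.
spinach only: max(1754/603, 243/29) = 8.379 servings → $7.12.
kale + spinach with both tight: 2.575 servings and 1.188 servings → $4.23.
So the least-cost plan costs $4.23.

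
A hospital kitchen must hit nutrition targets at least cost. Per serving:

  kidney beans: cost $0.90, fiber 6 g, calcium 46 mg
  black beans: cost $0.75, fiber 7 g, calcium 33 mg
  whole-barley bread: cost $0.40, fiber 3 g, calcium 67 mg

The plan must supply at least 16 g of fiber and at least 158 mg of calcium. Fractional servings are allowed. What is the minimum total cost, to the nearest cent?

$1.84

Compare the cost at each extreme point of the feasible region.
kidney beans only: max(16/6, 158/46) = 3.435 servings → $3.09.
black beans only: max(16/7, 158/33) = 4.788 servings → $3.59.
whole-barley bread only: max(16/3, 158/67) = 5.333 servings → $2.13.
kidney beans + black beans with both targets exact would need a negative amount; discard.
kidney beans + whole-barley bread with both tight: 2.265 servings and 0.803 servings → $2.36.
black beans + whole-barley bread with both tight: 1.616 servings and 1.562 servings → $1.84.
So the least-cost plan costs $1.84.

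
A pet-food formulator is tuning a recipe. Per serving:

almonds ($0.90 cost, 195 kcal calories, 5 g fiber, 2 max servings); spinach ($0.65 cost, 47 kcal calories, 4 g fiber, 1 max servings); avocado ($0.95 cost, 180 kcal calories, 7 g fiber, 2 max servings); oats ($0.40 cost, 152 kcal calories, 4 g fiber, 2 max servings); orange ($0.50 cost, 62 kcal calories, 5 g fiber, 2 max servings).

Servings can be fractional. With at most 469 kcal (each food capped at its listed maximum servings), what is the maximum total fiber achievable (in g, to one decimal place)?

Fiber per kcal: spinach 0.08511, orange 0.08065, avocado 0.03889, oats 0.02632, almonds 0.02564.
Take 1 serving of spinach: uses 47 kcal, +4.0 g fiber (running total 4.0 g).
Take 2 servings of orange: uses 124 kcal, +10.0 g fiber (running total 14.0 g).
Take 1.656 servings of avocado: uses 298 kcal, +11.6 g fiber (running total 25.6 g).
Greedy by best ratio exhausts the calories allowance optimally: 25.6 g.

25.6 g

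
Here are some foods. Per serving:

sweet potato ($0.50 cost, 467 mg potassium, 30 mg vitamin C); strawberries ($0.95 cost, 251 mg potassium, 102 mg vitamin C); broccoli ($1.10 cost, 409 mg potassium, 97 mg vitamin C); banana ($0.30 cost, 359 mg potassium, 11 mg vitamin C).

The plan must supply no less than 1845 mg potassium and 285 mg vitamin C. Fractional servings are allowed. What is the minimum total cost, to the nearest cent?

$3.30

Minimising a linear cost over {potassium ≥ 1845, vitamin C ≥ 285, servings ≥ 0} — the optimum is at a vertex, using one or two foods.
sweet potato only: max(1845/467, 285/30) = 9.5 servings → $4.75.
strawberries only: max(1845/251, 285/102) = 7.351 servings → $6.98.
broccoli only: max(1845/409, 285/97) = 4.511 servings → $4.96.
banana only: max(1845/359, 285/11) = 25.91 servings → $7.77.
sweet potato + strawberries with both tight: 2.909 servings and 1.939 servings → $3.30.
sweet potato + broccoli with both tight: 1.889 servings and 2.354 servings → $3.53.
sweet potato + banana: the both-tight solution has a negative serving — not a feasible corner.
strawberries + broccoli: the both-tight solution has a negative serving — not a feasible corner.
strawberries + banana with both tight: 2.423 servings and 3.446 servings → $3.34.
broccoli + banana with both tight: 2.705 servings and 2.058 servings → $3.59.
Cheapest feasible corner: $3.30.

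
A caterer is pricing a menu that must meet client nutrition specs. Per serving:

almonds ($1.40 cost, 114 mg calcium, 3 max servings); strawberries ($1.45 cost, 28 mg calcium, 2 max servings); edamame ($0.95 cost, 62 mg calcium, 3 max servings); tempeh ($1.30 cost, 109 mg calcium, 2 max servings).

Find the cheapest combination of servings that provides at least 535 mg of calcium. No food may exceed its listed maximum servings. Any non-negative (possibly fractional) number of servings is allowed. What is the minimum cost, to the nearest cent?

Cost per mg of calcium: tempeh $0.0119, almonds $0.0123, edamame $0.0153, strawberries $0.0518.
Take 2 servings of tempeh: +218.0 mg calcium for $2.60 (total $2.60, still need 317.0 mg).
Take 2.781 servings of almonds: +317.0 mg calcium for $3.89 (total $6.49, still need 0.0 mg).
Greedy by cheapest-per-mg is optimal for a single linear constraint, so the minimum cost is $6.49.

$6.49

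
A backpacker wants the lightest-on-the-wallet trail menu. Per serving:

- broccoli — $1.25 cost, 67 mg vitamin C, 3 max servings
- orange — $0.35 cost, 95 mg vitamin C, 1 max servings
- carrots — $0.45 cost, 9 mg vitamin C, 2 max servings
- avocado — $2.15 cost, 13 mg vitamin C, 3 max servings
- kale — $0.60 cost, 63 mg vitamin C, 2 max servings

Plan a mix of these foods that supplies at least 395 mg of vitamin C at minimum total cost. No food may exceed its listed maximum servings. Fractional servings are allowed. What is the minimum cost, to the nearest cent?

$4.80

Cost per mg of vitamin C: orange $0.0037, kale $0.0095, broccoli $0.0187, carrots $0.0500, avocado $0.1654.
Take 1 serving of orange: +95.0 mg vitamin C for $0.35 (total $0.35, still need 300.0 mg).
Take 2 servings of kale: +126.0 mg vitamin C for $1.20 (total $1.55, still need 174.0 mg).
Take 2.597 servings of broccoli: +174.0 mg vitamin C for $3.25 (total $4.80, still need 0.0 mg).
Filling from the cheapest source first is optimal under one linear minimum: $4.80.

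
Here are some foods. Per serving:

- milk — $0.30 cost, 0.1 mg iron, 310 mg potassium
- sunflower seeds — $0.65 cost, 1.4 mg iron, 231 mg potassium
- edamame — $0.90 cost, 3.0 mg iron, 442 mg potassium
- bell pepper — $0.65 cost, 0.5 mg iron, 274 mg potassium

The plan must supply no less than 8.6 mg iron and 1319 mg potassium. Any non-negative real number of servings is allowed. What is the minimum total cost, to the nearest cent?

A basic optimal solution has at most two foods positive. Try each food alone and each pair with both targets met exactly.
milk only: max(8.6/0.1, 1319/310) = 86 servings → $25.80.
sunflower seeds only: max(8.6/1.4, 1319/231) = 6.143 servings → $3.99.
edamame only: max(8.6/3.0, 1319/442) = 2.984 servings → $2.69.
bell pepper only: max(8.6/0.5, 1319/274) = 17.2 servings → $11.18.
milk + sunflower seeds with both targets exact would need a negative amount; discard.
milk + edamame with both tight: 0.1759 servings and 2.861 servings → $2.63.
milk + bell pepper: intersection lies outside the first quadrant.
sunflower seeds + edamame with both tight: 2.1 servings and 1.887 servings → $3.06.
sunflower seeds + bell pepper: the both-tight solution has a negative serving — not a feasible corner.
edamame + bell pepper with both tight: 2.823 servings and 0.2592 servings → $2.71.
Cheapest feasible corner: $2.63.

$2.63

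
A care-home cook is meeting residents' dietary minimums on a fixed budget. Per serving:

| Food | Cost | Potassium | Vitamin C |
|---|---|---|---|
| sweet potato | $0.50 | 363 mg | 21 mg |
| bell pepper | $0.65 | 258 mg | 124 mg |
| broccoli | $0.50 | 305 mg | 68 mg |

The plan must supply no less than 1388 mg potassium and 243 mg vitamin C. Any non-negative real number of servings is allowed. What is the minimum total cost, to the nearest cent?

$2.17

Two binding constraints pin down two serving amounts, so the optimal mix uses at most two foods. The candidates are each food alone (scaled to the tighter of potassium/vitamin C) and each pair with both constraints tight.
sweet potato only: max(1388/363, 243/21) = 11.57 servings → $5.79.
bell pepper only: max(1388/258, 243/124) = 5.38 servings → $3.50.
broccoli only: max(1388/305, 243/68) = 4.551 servings → $2.28.
sweet potato + bell pepper with both tight: 2.763 servings and 1.492 servings → $2.35.
sweet potato + broccoli with both tight: 1.109 servings and 3.231 servings → $2.17.
bell pepper + broccoli: the both-tight solution has a negative serving — not a feasible corner.
So the least-cost plan costs $2.17.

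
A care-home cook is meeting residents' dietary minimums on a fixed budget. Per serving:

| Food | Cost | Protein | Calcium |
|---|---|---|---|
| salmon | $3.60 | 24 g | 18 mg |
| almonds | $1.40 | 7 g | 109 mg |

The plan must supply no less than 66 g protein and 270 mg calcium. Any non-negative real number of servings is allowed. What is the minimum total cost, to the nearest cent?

An LP optimum is at a vertex; with two nutrient constraints at most two foods are used. Check each candidate.
salmon only: max(66/24, 270/18) = 15 servings → $54.00.
almonds only: max(66/7, 270/109) = 9.429 servings → $13.20.
salmon + almonds with both tight: 2.13 servings and 2.125 servings → $10.64.
So the least-cost plan costs $10.64.

$10.64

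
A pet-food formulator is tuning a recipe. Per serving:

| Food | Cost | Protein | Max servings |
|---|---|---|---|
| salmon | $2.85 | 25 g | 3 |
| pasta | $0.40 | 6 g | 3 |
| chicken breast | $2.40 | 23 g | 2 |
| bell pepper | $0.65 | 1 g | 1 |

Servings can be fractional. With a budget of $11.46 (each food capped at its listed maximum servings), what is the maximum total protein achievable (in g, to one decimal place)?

111.9 g

Protein per dollar: pasta 15, chicken breast 9.583, salmon 8.772, bell pepper 1.538.
Take 3 servings of pasta: spends $1.20, +18.0 g protein (running total 18.0 g).
Take 2 servings of chicken breast: spends $4.80, +46.0 g protein (running total 64.0 g).
Take 1.916 servings of salmon: spends $5.46, +47.9 g protein (running total 111.9 g).
Filling greedily by protein-per-dollar is optimal for one linear limit, giving 111.9 g.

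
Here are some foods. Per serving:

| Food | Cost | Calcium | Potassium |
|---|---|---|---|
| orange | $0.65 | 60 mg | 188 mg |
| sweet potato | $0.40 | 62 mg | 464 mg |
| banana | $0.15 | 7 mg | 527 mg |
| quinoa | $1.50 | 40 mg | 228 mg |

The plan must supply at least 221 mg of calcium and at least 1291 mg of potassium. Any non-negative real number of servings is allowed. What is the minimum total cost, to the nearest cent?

$1.43

Minimising a linear cost over {calcium ≥ 221, potassium ≥ 1291, servings ≥ 0} — the optimum is at a vertex, using one or two foods.
orange only: max(221/60, 1291/188) = 6.867 servings → $4.46.
sweet potato only: max(221/62, 1291/464) = 3.565 servings → $1.43.
banana only: max(221/7, 1291/527) = 31.57 servings → $4.74.
quinoa only: max(221/40, 1291/228) = 5.662 servings → $8.49.
orange + sweet potato with both tight: 1.39 servings and 2.219 servings → $1.79.
orange + banana with both tight: 3.545 servings and 1.185 servings → $2.48.
orange + quinoa: intersection lies outside the first quadrant.
sweet potato + banana: the both-tight solution has a negative serving — not a feasible corner.
sweet potato + quinoa with both tight: 0.283 servings and 5.086 servings → $7.74.
banana + quinoa with both tight: 0.06426 servings and 5.514 servings → $8.28.
So the least-cost plan costs $1.43.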